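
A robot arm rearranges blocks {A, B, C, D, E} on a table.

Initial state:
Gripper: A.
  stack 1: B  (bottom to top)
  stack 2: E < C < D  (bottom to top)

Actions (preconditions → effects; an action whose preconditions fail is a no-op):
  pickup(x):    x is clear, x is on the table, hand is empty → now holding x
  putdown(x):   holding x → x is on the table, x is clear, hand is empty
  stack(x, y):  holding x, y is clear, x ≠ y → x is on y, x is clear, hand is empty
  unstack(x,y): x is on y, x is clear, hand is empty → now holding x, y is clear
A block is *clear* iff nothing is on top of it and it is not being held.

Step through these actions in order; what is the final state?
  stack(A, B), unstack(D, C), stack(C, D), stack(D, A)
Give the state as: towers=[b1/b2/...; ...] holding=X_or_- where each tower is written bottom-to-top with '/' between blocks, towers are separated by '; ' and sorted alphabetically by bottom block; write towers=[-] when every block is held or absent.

step 1 (stack(A, B)): towers=[B/A; E/C/D] holding=-
step 2 (unstack(D, C)): towers=[B/A; E/C] holding=D
step 3 (stack(C, D)) [no-op]: towers=[B/A; E/C] holding=D
step 4 (stack(D, A)): towers=[B/A/D; E/C] holding=-

towers=[B/A/D; E/C] holding=-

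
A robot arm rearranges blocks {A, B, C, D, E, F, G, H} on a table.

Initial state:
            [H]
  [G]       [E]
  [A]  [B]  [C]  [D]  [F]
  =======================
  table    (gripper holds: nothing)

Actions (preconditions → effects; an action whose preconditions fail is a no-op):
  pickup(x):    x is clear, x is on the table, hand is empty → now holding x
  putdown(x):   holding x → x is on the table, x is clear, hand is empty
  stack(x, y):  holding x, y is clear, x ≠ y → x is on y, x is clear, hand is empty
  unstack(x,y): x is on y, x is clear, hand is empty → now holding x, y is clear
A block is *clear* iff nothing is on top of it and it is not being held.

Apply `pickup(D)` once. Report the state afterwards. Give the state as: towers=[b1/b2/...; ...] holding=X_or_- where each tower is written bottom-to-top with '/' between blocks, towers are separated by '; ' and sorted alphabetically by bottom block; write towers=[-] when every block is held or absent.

towers=[A/G; B; C/E/H; F] holding=D

before: towers=[A/G; B; C/E/H; D; F] holding=-
pre[pickup(D)]: clear(D) ok, ontable(D) ok, handempty ok
all met → apply pickup(D)
after:  towers=[A/G; B; C/E/H; F] holding=D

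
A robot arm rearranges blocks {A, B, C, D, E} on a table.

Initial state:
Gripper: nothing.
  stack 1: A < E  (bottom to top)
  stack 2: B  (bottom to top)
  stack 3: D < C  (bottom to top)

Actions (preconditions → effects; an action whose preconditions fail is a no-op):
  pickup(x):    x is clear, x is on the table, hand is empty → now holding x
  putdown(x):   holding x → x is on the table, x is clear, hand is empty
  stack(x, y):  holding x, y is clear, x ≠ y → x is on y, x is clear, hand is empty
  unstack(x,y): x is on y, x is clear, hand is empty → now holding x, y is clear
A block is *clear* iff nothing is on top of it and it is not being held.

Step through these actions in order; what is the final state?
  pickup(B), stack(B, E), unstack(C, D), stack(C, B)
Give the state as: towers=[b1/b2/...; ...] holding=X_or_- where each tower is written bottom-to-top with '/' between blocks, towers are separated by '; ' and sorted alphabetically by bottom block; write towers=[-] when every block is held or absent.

step 1 (pickup(B)): towers=[A/E; D/C] holding=B
step 2 (stack(B, E)): towers=[A/E/B; D/C] holding=-
step 3 (unstack(C, D)): towers=[A/E/B; D] holding=C
step 4 (stack(C, B)): towers=[A/E/B/C; D] holding=-

towers=[A/E/B/C; D] holding=-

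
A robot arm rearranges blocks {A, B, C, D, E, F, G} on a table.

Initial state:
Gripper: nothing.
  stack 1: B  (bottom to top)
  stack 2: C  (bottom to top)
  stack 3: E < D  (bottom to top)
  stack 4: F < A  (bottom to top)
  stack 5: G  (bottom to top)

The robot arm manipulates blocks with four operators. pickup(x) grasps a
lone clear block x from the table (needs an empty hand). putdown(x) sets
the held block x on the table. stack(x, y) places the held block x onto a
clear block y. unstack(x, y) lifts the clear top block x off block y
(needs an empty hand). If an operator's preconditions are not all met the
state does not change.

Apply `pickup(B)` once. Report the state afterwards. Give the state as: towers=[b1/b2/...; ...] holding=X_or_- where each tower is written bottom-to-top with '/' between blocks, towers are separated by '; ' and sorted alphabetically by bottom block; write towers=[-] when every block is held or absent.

towers=[C; E/D; F/A; G] holding=B

before: towers=[B; C; E/D; F/A; G] holding=-
pre[pickup(B)]: clear(B) ok, ontable(B) ok, handempty ok
all met → apply pickup(B)
after:  towers=[C; E/D; F/A; G] holding=B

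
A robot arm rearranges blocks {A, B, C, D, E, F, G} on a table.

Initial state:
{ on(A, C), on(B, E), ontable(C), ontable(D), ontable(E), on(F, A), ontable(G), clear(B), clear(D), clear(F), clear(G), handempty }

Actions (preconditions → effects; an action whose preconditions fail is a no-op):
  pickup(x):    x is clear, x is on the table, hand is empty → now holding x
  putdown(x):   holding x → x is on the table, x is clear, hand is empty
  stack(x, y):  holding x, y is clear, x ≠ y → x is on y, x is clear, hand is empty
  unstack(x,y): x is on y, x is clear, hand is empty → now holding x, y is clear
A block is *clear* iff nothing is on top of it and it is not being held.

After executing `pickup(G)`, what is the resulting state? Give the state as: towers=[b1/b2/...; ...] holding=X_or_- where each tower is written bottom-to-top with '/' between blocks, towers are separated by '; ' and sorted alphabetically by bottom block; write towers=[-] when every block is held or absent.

towers=[C/A/F; D; E/B] holding=G

before: towers=[C/A/F; D; E/B; G] holding=-
pre[pickup(G)]: clear(G) ok, ontable(G) ok, handempty ok
all met → apply pickup(G)
after:  towers=[C/A/F; D; E/B] holding=G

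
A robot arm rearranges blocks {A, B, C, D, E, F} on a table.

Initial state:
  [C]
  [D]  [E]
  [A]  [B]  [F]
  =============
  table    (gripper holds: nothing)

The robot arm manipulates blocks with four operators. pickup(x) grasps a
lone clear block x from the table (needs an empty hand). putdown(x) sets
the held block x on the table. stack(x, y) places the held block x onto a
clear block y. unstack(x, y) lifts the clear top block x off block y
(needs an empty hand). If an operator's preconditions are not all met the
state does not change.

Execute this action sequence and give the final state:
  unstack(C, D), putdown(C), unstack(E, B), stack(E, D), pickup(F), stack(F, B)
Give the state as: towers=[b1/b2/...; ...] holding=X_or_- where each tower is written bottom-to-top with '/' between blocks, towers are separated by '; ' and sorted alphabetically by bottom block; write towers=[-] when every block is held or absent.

step 1 (unstack(C, D)): towers=[A/D; B/E; F] holding=C
step 2 (putdown(C)): towers=[A/D; B/E; C; F] holding=-
step 3 (unstack(E, B)): towers=[A/D; B; C; F] holding=E
step 4 (stack(E, D)): towers=[A/D/E; B; C; F] holding=-
step 5 (pickup(F)): towers=[A/D/E; B; C] holding=F
step 6 (stack(F, B)): towers=[A/D/E; B/F; C] holding=-

towers=[A/D/E; B/F; C] holding=-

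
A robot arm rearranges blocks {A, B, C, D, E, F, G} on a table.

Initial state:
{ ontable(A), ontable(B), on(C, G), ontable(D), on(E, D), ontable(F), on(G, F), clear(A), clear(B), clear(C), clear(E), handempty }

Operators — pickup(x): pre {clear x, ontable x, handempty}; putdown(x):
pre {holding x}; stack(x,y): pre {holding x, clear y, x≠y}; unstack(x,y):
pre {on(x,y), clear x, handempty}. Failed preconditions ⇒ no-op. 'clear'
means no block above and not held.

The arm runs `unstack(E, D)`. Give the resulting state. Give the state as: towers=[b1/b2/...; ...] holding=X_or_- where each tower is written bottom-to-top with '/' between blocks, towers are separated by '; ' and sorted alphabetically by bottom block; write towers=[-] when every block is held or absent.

towers=[A; B; D; F/G/C] holding=E

before: towers=[A; B; D/E; F/G/C] holding=-
pre[unstack(E, D)]: on(E,D) yes, clear(E) yes, handempty yes
all met → apply unstack(E, D)
after:  towers=[A; B; D; F/G/C] holding=E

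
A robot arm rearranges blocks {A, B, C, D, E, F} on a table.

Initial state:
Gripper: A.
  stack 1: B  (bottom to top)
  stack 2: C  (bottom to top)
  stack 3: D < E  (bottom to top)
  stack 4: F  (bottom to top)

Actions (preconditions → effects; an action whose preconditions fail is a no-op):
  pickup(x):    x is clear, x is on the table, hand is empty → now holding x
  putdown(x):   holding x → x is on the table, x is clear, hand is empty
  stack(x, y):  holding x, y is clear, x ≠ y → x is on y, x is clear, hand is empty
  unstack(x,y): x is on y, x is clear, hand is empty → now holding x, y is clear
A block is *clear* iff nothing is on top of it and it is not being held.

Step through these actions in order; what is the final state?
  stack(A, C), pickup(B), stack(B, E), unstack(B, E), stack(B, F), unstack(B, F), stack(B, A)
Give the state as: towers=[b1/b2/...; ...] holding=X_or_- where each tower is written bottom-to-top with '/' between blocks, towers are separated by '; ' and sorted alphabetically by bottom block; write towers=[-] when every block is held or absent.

step 1 (stack(A, C)): towers=[B; C/A; D/E; F] holding=-
step 2 (pickup(B)): towers=[C/A; D/E; F] holding=B
step 3 (stack(B, E)): towers=[C/A; D/E/B; F] holding=-
step 4 (unstack(B, E)): towers=[C/A; D/E; F] holding=B
step 5 (stack(B, F)): towers=[C/A; D/E; F/B] holding=-
step 6 (unstack(B, F)): towers=[C/A; D/E; F] holding=B
step 7 (stack(B, A)): towers=[C/A/B; D/E; F] holding=-

towers=[C/A/B; D/E; F] holding=-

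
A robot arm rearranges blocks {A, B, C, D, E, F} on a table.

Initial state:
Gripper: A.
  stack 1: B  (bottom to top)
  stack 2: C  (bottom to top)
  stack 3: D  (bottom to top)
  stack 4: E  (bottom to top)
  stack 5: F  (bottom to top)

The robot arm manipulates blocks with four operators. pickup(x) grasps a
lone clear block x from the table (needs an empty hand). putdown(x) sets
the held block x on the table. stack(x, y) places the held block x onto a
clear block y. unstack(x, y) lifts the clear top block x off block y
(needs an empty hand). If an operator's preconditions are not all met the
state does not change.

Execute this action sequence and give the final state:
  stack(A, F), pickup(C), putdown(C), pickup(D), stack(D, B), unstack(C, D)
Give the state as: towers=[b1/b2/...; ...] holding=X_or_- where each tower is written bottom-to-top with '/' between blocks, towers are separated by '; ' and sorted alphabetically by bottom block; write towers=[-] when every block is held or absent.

step 1 (stack(A, F)): towers=[B; C; D; E; F/A] holding=-
step 2 (pickup(C)): towers=[B; D; E; F/A] holding=C
step 3 (putdown(C)): towers=[B; C; D; E; F/A] holding=-
step 4 (pickup(D)): towers=[B; C; E; F/A] holding=D
step 5 (stack(D, B)): towers=[B/D; C; E; F/A] holding=-
step 6 (unstack(C, D)) [no-op]: towers=[B/D; C; E; F/A] holding=-

towers=[B/D; C; E; F/A] holding=-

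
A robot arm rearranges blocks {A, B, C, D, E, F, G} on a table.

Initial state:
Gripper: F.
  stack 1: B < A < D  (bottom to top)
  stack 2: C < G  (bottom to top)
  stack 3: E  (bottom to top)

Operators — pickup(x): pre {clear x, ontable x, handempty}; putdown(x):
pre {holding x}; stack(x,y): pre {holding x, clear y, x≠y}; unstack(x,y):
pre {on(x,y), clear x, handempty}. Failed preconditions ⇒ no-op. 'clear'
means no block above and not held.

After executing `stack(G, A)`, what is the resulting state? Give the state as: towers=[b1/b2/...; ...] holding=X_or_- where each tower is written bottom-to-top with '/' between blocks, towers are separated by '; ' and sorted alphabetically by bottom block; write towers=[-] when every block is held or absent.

before: towers=[B/A/D; C/G; E] holding=F
pre[stack(G, A)]: holding(G) ✗, clear(A) ✗, G≠A ✓
holding(G), clear(A) unmet → stack(G, A) is a no-op
after:  towers=[B/A/D; C/G; E] holding=F

towers=[B/A/D; C/G; E] holding=F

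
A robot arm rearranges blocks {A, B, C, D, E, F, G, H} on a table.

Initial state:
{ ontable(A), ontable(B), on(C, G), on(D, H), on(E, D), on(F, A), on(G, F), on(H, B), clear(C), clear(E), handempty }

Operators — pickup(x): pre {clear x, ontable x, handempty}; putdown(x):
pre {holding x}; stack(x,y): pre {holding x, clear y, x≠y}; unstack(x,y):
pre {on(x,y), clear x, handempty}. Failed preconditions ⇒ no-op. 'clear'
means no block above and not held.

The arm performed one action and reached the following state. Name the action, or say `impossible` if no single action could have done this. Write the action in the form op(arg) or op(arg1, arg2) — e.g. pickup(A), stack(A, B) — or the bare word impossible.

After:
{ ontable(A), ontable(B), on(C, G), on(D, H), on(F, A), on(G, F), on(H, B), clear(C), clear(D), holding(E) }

target: towers=[A/F/G/C; B/H/D] holding=E
     unstack(E, D) → towers=[A/F/G/C; B/H/D] holding=E  ← match
     unstack(C, G) → towers=[A/F/G; B/H/D/E] holding=C

unstack(E, D)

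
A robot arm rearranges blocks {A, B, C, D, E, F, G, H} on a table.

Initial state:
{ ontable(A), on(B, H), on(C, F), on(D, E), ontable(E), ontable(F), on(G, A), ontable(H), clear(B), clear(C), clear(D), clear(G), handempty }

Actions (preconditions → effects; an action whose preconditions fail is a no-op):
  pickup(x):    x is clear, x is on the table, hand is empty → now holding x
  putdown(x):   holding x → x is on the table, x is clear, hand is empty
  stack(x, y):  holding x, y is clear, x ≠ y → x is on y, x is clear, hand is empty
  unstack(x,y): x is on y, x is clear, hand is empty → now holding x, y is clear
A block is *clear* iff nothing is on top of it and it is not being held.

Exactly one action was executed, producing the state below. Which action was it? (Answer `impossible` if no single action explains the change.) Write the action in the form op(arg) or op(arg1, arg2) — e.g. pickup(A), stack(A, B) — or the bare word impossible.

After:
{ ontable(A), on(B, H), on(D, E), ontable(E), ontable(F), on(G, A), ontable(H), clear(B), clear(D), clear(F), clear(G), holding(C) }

unstack(C, F)

target: towers=[A/G; E/D; F; H/B] holding=C
     unstack(G, A) → towers=[A; E/D; F/C; H/B] holding=G
     unstack(B, H) → towers=[A/G; E/D; F/C; H] holding=B
     unstack(D, E) → towers=[A/G; E; F/C; H/B] holding=D
     unstack(C, F) → towers=[A/G; E/D; F; H/B] holding=C  ← match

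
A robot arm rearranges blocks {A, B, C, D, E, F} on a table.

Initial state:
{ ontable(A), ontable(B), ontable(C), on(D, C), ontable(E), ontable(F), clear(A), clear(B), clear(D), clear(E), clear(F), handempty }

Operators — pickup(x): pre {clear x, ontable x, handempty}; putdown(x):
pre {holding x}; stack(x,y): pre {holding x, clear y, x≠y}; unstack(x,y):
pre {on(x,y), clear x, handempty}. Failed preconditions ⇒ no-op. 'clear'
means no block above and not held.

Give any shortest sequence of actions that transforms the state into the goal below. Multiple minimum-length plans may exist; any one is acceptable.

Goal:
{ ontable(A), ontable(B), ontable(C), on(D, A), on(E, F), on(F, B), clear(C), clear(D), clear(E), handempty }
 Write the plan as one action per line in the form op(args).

pickup(F)
stack(F, B)
unstack(D, C)
stack(D, A)
pickup(E)
stack(E, F)

step 1 (pickup(F)): towers=[A; B; C/D; E] holding=F
step 2 (stack(F, B)): towers=[A; B/F; C/D; E] holding=-
step 3 (unstack(D, C)): towers=[A; B/F; C; E] holding=D
step 4 (stack(D, A)): towers=[A/D; B/F; C; E] holding=-
step 5 (pickup(E)): towers=[A/D; B/F; C] holding=E
step 6 (stack(E, F)): towers=[A/D; B/F/E; C] holding=-
goal check: towers=[A/D; B/F/E; C] holding=- — reached (length 6, optimal by BFS)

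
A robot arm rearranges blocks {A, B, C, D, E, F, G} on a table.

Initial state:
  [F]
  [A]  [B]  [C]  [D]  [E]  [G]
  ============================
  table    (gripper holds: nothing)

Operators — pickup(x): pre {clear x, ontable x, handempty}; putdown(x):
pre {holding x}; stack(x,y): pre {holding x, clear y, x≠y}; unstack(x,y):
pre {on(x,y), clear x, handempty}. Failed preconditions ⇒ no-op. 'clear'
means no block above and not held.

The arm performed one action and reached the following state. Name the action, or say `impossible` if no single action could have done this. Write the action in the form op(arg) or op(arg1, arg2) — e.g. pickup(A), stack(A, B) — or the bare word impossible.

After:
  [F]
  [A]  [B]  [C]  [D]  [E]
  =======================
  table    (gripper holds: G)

pickup(G)

target: towers=[A/F; B; C; D; E] holding=G
         pickup(B) → towers=[A/F; C; D; E; G] holding=B
     unstack(F, A) → towers=[A; B; C; D; E; G] holding=F
         pickup(G) → towers=[A/F; B; C; D; E] holding=G  ← match
         pickup(D) → towers=[A/F; B; C; E; G] holding=D
         pickup(E) → towers=[A/F; B; C; D; G] holding=E
         pickup(C) → towers=[A/F; B; D; E; G] holding=C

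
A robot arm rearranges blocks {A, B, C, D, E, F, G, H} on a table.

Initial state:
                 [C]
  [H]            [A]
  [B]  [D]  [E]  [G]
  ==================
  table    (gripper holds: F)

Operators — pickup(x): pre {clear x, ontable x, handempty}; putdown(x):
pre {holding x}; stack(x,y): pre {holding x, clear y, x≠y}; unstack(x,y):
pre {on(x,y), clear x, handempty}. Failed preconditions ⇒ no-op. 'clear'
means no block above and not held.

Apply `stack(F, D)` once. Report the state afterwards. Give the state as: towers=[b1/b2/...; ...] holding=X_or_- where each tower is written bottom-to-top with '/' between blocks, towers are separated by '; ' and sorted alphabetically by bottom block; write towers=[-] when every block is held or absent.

towers=[B/H; D/F; E; G/A/C] holding=-

before: towers=[B/H; D; E; G/A/C] holding=F
pre[stack(F, D)]: holding(F) ✓, clear(D) ✓, F≠D ✓
all met → apply stack(F, D)
after:  towers=[B/H; D/F; E; G/A/C] holding=-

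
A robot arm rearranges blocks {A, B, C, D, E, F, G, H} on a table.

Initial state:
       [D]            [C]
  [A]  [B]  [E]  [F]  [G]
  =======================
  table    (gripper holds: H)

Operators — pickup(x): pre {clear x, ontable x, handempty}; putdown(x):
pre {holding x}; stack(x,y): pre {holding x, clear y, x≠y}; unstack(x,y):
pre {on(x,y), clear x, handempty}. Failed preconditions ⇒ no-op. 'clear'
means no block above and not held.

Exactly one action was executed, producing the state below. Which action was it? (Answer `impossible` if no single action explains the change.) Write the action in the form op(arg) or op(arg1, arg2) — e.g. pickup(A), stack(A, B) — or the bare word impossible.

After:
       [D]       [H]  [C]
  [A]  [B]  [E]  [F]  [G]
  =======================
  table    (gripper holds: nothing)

target: towers=[A; B/D; E; F/H; G/C] holding=-
        putdown(H) → towers=[A; B/D; E; F; G/C; H] holding=-
       stack(H, A) → towers=[A/H; B/D; E; F; G/C] holding=-
       stack(H, E) → towers=[A; B/D; E/H; F; G/C] holding=-
       stack(H, F) → towers=[A; B/D; E; F/H; G/C] holding=-  ← match
       stack(H, D) → towers=[A; B/D/H; E; F; G/C] holding=-
       stack(H, C) → towers=[A; B/D; E; F; G/C/H] holding=-

stack(H, F)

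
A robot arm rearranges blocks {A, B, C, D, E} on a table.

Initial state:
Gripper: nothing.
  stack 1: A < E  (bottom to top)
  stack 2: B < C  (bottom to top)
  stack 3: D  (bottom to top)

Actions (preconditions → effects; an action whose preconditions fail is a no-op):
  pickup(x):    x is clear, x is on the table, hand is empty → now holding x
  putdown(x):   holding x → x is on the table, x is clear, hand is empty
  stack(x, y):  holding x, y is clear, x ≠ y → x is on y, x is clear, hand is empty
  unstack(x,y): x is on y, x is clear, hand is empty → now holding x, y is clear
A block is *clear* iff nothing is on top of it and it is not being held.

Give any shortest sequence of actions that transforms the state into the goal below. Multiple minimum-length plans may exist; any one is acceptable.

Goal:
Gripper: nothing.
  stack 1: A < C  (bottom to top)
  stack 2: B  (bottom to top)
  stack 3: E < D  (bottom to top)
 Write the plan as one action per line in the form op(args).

step 1 (unstack(E, A)): towers=[A; B/C; D] holding=E
step 2 (putdown(E)): towers=[A; B/C; D; E] holding=-
step 3 (pickup(D)): towers=[A; B/C; E] holding=D
step 4 (stack(D, E)): towers=[A; B/C; E/D] holding=-
step 5 (unstack(C, B)): towers=[A; B; E/D] holding=C
step 6 (stack(C, A)): towers=[A/C; B; E/D] holding=-
goal check: towers=[A/C; B; E/D] holding=- — reached (length 6, optimal by BFS)

unstack(E, A)
putdown(E)
pickup(D)
stack(D, E)
unstack(C, B)
stack(C, A)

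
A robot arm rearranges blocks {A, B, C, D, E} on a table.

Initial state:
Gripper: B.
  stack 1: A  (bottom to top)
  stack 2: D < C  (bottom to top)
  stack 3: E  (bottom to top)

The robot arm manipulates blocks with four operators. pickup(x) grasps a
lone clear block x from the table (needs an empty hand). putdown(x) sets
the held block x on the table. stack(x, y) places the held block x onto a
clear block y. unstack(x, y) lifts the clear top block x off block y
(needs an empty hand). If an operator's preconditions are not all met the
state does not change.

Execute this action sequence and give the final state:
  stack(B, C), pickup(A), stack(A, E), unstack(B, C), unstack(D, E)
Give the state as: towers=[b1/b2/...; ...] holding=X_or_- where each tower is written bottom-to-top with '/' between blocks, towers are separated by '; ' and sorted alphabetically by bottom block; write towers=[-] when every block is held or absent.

step 1 (stack(B, C)): towers=[A; D/C/B; E] holding=-
step 2 (pickup(A)): towers=[D/C/B; E] holding=A
step 3 (stack(A, E)): towers=[D/C/B; E/A] holding=-
step 4 (unstack(B, C)): towers=[D/C; E/A] holding=B
step 5 (unstack(D, E)) [no-op]: towers=[D/C; E/A] holding=B

towers=[D/C; E/A] holding=B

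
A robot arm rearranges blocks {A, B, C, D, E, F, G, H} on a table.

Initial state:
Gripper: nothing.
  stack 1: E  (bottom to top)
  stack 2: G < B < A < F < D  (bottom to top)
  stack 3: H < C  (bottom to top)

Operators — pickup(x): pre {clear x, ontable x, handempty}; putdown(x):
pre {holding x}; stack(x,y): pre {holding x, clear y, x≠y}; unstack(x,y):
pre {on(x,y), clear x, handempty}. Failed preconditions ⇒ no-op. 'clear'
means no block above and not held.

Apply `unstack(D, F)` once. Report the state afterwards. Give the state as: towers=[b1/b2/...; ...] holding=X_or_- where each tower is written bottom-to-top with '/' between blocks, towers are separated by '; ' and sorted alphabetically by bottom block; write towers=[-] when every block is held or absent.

before: towers=[E; G/B/A/F/D; H/C] holding=-
pre[unstack(D, F)]: on(D,F) ok, clear(D) ok, handempty ok
all met → apply unstack(D, F)
after:  towers=[E; G/B/A/F; H/C] holding=D

towers=[E; G/B/A/F; H/C] holding=D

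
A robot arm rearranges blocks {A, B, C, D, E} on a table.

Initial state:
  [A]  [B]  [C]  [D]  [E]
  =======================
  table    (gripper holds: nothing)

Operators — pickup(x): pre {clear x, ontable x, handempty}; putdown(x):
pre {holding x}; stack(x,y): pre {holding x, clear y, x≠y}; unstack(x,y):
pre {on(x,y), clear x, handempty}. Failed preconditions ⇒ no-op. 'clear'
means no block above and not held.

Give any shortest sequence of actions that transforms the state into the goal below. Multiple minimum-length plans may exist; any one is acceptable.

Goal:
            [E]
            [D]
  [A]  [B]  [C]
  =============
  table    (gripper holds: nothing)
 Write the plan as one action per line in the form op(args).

pickup(D)
stack(D, C)
pickup(E)
stack(E, D)

step 1 (pickup(D)): towers=[A; B; C; E] holding=D
step 2 (stack(D, C)): towers=[A; B; C/D; E] holding=-
step 3 (pickup(E)): towers=[A; B; C/D] holding=E
step 4 (stack(E, D)): towers=[A; B; C/D/E] holding=-
goal check: towers=[A; B; C/D/E] holding=- — reached (length 4, optimal by BFS)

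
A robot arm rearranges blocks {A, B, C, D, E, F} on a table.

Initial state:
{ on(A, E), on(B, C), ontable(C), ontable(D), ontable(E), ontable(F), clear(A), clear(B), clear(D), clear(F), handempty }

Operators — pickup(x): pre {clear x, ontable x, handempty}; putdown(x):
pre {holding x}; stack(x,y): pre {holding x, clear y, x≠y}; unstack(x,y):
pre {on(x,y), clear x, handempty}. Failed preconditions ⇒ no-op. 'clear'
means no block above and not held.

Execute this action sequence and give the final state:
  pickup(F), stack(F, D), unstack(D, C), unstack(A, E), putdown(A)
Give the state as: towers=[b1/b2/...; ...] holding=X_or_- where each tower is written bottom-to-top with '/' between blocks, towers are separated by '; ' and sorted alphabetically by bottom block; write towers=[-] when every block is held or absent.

towers=[A; C/B; D/F; E] holding=-

step 1 (pickup(F)): towers=[C/B; D; E/A] holding=F
step 2 (stack(F, D)): towers=[C/B; D/F; E/A] holding=-
step 3 (unstack(D, C)) [no-op]: towers=[C/B; D/F; E/A] holding=-
step 4 (unstack(A, E)): towers=[C/B; D/F; E] holding=A
step 5 (putdown(A)): towers=[A; C/B; D/F; E] holding=-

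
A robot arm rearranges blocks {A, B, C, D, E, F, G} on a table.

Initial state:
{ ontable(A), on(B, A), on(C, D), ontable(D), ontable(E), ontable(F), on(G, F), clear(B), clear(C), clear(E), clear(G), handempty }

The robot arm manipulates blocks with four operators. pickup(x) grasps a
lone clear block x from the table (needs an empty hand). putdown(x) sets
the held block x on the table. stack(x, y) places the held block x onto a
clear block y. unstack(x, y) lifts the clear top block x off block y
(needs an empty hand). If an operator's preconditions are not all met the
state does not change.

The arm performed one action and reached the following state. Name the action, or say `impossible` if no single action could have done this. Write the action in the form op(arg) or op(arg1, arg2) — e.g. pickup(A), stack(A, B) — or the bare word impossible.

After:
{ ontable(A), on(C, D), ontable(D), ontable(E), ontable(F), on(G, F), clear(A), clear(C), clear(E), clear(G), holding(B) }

unstack(B, A)

target: towers=[A; D/C; E; F/G] holding=B
     unstack(B, A) → towers=[A; D/C; E; F/G] holding=B  ← match
     unstack(G, F) → towers=[A/B; D/C; E; F] holding=G
         pickup(E) → towers=[A/B; D/C; F/G] holding=E
     unstack(C, D) → towers=[A/B; D; E; F/G] holding=C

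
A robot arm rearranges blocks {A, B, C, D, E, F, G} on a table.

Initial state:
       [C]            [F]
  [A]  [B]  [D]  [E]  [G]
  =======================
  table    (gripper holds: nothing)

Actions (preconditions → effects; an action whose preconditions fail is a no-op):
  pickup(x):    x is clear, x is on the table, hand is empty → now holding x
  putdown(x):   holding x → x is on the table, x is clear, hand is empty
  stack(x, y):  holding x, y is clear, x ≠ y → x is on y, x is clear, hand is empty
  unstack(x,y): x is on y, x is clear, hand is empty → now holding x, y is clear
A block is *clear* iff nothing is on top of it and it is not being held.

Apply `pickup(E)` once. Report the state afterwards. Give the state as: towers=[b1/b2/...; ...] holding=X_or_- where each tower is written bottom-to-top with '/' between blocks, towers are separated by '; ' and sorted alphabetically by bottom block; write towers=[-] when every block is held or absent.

before: towers=[A; B/C; D; E; G/F] holding=-
pre[pickup(E)]: clear(E) ✓, ontable(E) ✓, handempty ✓
all met → apply pickup(E)
after:  towers=[A; B/C; D; G/F] holding=E

towers=[A; B/C; D; G/F] holding=E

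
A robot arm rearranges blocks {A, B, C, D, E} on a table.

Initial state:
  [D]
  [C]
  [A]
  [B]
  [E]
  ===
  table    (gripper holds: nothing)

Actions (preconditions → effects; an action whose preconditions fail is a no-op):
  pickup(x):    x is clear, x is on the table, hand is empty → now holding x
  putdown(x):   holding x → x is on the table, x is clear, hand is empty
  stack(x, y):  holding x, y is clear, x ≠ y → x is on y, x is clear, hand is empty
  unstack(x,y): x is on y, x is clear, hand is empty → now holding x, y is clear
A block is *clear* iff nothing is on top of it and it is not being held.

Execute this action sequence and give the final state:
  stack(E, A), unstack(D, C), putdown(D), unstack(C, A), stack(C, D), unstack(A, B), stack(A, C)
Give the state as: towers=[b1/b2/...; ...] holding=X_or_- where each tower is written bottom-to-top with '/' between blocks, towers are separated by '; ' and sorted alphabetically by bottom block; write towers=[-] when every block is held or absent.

step 1 (stack(E, A)) [no-op]: towers=[E/B/A/C/D] holding=-
step 2 (unstack(D, C)): towers=[E/B/A/C] holding=D
step 3 (putdown(D)): towers=[D; E/B/A/C] holding=-
step 4 (unstack(C, A)): towers=[D; E/B/A] holding=C
step 5 (stack(C, D)): towers=[D/C; E/B/A] holding=-
step 6 (unstack(A, B)): towers=[D/C; E/B] holding=A
step 7 (stack(A, C)): towers=[D/C/A; E/B] holding=-

towers=[D/C/A; E/B] holding=-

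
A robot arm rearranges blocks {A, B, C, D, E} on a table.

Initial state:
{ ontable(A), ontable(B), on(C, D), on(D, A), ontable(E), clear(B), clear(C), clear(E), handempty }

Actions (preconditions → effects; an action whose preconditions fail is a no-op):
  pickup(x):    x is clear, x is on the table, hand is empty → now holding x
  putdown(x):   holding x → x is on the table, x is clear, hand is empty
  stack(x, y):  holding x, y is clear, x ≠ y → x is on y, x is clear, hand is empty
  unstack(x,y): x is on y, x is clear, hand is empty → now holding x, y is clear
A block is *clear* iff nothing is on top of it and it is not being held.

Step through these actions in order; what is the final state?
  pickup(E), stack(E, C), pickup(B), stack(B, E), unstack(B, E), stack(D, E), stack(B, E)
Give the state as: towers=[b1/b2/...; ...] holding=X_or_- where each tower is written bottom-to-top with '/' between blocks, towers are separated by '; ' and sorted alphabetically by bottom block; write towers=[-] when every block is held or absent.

towers=[A/D/C/E/B] holding=-

step 1 (pickup(E)): towers=[A/D/C; B] holding=E
step 2 (stack(E, C)): towers=[A/D/C/E; B] holding=-
step 3 (pickup(B)): towers=[A/D/C/E] holding=B
step 4 (stack(B, E)): towers=[A/D/C/E/B] holding=-
step 5 (unstack(B, E)): towers=[A/D/C/E] holding=B
step 6 (stack(D, E)) [no-op]: towers=[A/D/C/E] holding=B
step 7 (stack(B, E)): towers=[A/D/C/E/B] holding=-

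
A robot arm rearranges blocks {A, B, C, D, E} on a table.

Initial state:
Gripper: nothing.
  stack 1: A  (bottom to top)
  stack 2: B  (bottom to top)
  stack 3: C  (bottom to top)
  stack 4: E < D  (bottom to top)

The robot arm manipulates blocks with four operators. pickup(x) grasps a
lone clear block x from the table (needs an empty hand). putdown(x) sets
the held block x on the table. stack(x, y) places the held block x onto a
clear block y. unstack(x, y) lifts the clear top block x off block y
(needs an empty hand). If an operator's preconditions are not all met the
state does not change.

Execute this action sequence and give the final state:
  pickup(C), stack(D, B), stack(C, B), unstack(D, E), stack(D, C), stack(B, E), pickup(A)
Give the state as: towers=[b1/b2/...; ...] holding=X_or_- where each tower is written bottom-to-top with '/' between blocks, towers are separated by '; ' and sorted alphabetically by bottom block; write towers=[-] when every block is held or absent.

step 1 (pickup(C)): towers=[A; B; E/D] holding=C
step 2 (stack(D, B)) [no-op]: towers=[A; B; E/D] holding=C
step 3 (stack(C, B)): towers=[A; B/C; E/D] holding=-
step 4 (unstack(D, E)): towers=[A; B/C; E] holding=D
step 5 (stack(D, C)): towers=[A; B/C/D; E] holding=-
step 6 (stack(B, E)) [no-op]: towers=[A; B/C/D; E] holding=-
step 7 (pickup(A)): towers=[B/C/D; E] holding=A

towers=[B/C/D; E] holding=A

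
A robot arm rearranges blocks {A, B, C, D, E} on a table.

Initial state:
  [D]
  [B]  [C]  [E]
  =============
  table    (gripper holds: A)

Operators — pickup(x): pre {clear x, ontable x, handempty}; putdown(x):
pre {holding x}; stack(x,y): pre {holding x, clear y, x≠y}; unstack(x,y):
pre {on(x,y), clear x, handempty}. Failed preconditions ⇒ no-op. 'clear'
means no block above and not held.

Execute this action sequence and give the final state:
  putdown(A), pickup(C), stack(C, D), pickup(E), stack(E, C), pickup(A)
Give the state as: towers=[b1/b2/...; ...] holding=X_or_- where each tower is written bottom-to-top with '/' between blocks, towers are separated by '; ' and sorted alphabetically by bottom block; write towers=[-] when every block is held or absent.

towers=[B/D/C/E] holding=A

step 1 (putdown(A)): towers=[A; B/D; C; E] holding=-
step 2 (pickup(C)): towers=[A; B/D; E] holding=C
step 3 (stack(C, D)): towers=[A; B/D/C; E] holding=-
step 4 (pickup(E)): towers=[A; B/D/C] holding=E
step 5 (stack(E, C)): towers=[A; B/D/C/E] holding=-
step 6 (pickup(A)): towers=[B/D/C/E] holding=A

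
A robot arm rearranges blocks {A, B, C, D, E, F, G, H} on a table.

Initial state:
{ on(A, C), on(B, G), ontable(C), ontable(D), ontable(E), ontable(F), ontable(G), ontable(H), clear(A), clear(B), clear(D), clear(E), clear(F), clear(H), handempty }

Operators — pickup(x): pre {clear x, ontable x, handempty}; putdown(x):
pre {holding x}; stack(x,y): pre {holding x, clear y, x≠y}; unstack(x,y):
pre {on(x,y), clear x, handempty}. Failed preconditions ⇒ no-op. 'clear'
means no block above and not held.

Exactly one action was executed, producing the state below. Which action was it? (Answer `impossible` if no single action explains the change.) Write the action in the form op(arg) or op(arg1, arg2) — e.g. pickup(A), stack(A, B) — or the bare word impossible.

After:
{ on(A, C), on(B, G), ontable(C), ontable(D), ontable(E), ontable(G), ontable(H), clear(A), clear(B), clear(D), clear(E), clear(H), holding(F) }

target: towers=[C/A; D; E; G/B; H] holding=F
     unstack(A, C) → towers=[C; D; E; F; G/B; H] holding=A
         pickup(E) → towers=[C/A; D; F; G/B; H] holding=E
         pickup(H) → towers=[C/A; D; E; F; G/B] holding=H
     unstack(B, G) → towers=[C/A; D; E; F; G; H] holding=B
         pickup(F) → towers=[C/A; D; E; G/B; H] holding=F  ← match
         pickup(D) → towers=[C/A; E; F; G/B; H] holding=D

pickup(F)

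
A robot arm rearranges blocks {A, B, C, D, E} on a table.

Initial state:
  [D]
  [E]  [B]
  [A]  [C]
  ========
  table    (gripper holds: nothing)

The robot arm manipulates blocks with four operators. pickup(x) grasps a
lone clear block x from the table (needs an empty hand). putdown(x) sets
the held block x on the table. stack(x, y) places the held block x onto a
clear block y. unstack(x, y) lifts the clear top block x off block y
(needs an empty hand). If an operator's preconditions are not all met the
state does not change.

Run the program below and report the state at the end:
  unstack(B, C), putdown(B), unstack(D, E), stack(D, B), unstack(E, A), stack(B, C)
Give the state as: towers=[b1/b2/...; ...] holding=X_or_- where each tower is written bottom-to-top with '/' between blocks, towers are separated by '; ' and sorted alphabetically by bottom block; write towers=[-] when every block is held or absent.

step 1 (unstack(B, C)): towers=[A/E/D; C] holding=B
step 2 (putdown(B)): towers=[A/E/D; B; C] holding=-
step 3 (unstack(D, E)): towers=[A/E; B; C] holding=D
step 4 (stack(D, B)): towers=[A/E; B/D; C] holding=-
step 5 (unstack(E, A)): towers=[A; B/D; C] holding=E
step 6 (stack(B, C)) [no-op]: towers=[A; B/D; C] holding=E

towers=[A; B/D; C] holding=E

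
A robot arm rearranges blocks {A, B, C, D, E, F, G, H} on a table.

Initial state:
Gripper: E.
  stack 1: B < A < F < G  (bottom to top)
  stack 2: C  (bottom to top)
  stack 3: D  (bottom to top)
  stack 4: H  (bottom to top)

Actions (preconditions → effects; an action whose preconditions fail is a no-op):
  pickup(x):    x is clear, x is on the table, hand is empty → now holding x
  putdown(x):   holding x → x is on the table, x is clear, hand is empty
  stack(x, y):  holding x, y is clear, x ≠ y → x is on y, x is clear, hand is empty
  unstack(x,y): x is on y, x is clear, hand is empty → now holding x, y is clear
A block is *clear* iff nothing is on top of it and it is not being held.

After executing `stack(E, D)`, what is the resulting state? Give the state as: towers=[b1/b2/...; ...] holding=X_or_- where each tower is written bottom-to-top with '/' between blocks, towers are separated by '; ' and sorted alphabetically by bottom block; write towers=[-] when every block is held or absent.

before: towers=[B/A/F/G; C; D; H] holding=E
pre[stack(E, D)]: holding(E) ok, clear(D) ok, E≠D ok
all met → apply stack(E, D)
after:  towers=[B/A/F/G; C; D/E; H] holding=-

towers=[B/A/F/G; C; D/E; H] holding=-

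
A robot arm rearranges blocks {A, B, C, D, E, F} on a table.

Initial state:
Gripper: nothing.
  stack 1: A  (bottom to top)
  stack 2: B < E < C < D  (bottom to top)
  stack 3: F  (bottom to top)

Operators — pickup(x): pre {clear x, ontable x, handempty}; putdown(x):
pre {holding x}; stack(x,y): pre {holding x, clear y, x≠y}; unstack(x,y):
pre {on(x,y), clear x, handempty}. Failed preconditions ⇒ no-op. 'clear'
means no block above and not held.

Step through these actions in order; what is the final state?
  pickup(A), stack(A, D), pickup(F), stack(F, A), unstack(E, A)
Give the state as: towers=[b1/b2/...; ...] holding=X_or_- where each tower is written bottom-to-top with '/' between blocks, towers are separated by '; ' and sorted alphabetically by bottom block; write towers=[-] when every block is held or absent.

towers=[B/E/C/D/A/F] holding=-

step 1 (pickup(A)): towers=[B/E/C/D; F] holding=A
step 2 (stack(A, D)): towers=[B/E/C/D/A; F] holding=-
step 3 (pickup(F)): towers=[B/E/C/D/A] holding=F
step 4 (stack(F, A)): towers=[B/E/C/D/A/F] holding=-
step 5 (unstack(E, A)) [no-op]: towers=[B/E/C/D/A/F] holding=-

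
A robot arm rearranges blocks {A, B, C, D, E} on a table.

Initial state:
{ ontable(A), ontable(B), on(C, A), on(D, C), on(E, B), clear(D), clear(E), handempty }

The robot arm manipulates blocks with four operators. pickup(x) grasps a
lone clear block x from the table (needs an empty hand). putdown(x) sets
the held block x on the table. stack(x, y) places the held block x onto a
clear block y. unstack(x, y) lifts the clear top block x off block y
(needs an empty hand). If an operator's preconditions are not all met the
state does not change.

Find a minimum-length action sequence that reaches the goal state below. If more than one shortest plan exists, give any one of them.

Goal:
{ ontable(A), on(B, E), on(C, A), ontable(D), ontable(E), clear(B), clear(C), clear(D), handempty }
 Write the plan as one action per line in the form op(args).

unstack(D, C)
putdown(D)
unstack(E, B)
putdown(E)
pickup(B)
stack(B, E)

step 1 (unstack(D, C)): towers=[A/C; B/E] holding=D
step 2 (putdown(D)): towers=[A/C; B/E; D] holding=-
step 3 (unstack(E, B)): towers=[A/C; B; D] holding=E
step 4 (putdown(E)): towers=[A/C; B; D; E] holding=-
step 5 (pickup(B)): towers=[A/C; D; E] holding=B
step 6 (stack(B, E)): towers=[A/C; D; E/B] holding=-
goal check: towers=[A/C; D; E/B] holding=- — reached (length 6, optimal by BFS)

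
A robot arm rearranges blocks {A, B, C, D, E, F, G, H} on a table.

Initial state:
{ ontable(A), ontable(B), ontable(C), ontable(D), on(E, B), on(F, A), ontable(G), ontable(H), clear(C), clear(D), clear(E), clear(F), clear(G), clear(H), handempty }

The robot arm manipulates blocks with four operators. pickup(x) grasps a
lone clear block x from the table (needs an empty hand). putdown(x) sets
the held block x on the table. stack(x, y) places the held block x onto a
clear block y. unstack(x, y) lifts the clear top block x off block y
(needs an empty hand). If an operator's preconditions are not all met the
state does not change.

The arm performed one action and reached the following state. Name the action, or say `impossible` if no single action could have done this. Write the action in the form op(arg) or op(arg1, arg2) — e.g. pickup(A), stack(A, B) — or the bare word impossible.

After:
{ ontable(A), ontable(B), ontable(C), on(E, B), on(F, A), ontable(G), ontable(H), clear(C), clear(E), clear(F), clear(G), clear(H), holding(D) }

target: towers=[A/F; B/E; C; G; H] holding=D
         pickup(G) → towers=[A/F; B/E; C; D; H] holding=G
     unstack(E, B) → towers=[A/F; B; C; D; G; H] holding=E
         pickup(H) → towers=[A/F; B/E; C; D; G] holding=H
     unstack(F, A) → towers=[A; B/E; C; D; G; H] holding=F
         pickup(D) → towers=[A/F; B/E; C; G; H] holding=D  ← match
         pickup(C) → towers=[A/F; B/E; D; G; H] holding=C

pickup(D)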